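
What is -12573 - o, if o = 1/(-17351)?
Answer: -218154122/17351 ≈ -12573.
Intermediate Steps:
o = -1/17351 ≈ -5.7634e-5
-12573 - o = -12573 - 1*(-1/17351) = -12573 + 1/17351 = -218154122/17351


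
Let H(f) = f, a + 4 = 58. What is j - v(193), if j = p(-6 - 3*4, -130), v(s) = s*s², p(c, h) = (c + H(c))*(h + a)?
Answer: -7186321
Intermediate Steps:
a = 54 (a = -4 + 58 = 54)
p(c, h) = 2*c*(54 + h) (p(c, h) = (c + c)*(h + 54) = (2*c)*(54 + h) = 2*c*(54 + h))
v(s) = s³
j = 2736 (j = 2*(-6 - 3*4)*(54 - 130) = 2*(-6 - 12)*(-76) = 2*(-18)*(-76) = 2736)
j - v(193) = 2736 - 1*193³ = 2736 - 1*7189057 = 2736 - 7189057 = -7186321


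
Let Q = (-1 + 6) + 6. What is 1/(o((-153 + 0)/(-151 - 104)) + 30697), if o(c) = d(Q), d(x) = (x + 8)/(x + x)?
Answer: 22/675353 ≈ 3.2576e-5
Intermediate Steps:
Q = 11 (Q = 5 + 6 = 11)
d(x) = (8 + x)/(2*x) (d(x) = (8 + x)/((2*x)) = (8 + x)*(1/(2*x)) = (8 + x)/(2*x))
o(c) = 19/22 (o(c) = (1/2)*(8 + 11)/11 = (1/2)*(1/11)*19 = 19/22)
1/(o((-153 + 0)/(-151 - 104)) + 30697) = 1/(19/22 + 30697) = 1/(675353/22) = 22/675353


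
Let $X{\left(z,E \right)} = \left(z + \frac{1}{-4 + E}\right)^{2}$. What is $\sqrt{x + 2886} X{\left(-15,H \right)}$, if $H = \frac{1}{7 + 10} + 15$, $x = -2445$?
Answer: $\frac{164992989}{35344} \approx 4668.2$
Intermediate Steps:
$H = \frac{256}{17}$ ($H = \frac{1}{17} + 15 = \frac{256}{17} \approx 15.059$)
$\sqrt{x + 2886} X{\left(-15,H \right)} = \sqrt{-2445 + 2886} \frac{\left(1 - -60 + \frac{256}{17} \left(-15\right)\right)^{2}}{\left(-4 + \frac{256}{17}\right)^{2}} = \sqrt{441} \frac{\left(1 + 60 - \frac{3840}{17}\right)^{2}}{\frac{35344}{289}} = 21 \frac{289 \left(- \frac{2803}{17}\right)^{2}}{35344} = 21 \cdot \frac{289}{35344} \cdot \frac{7856809}{289} = 21 \cdot \frac{7856809}{35344} = \frac{164992989}{35344}$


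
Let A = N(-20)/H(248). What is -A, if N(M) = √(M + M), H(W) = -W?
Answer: I*√10/124 ≈ 0.025502*I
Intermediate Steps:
N(M) = √2*√M (N(M) = √(2*M) = √2*√M)
A = -I*√10/124 (A = (√2*√(-20))/((-1*248)) = (√2*(2*I*√5))/(-248) = (2*I*√10)*(-1/248) = -I*√10/124 ≈ -0.025502*I)
-A = -(-1)*I*√10/124 = I*√10/124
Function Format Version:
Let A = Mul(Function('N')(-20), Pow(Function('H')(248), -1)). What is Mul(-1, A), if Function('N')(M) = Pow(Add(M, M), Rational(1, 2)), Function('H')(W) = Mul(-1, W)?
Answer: Mul(Rational(1, 124), I, Pow(10, Rational(1, 2))) ≈ Mul(0.025502, I)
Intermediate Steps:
Function('N')(M) = Mul(Pow(2, Rational(1, 2)), Pow(M, Rational(1, 2))) (Function('N')(M) = Pow(Mul(2, M), Rational(1, 2)) = Mul(Pow(2, Rational(1, 2)), Pow(M, Rational(1, 2))))
A = Mul(Rational(-1, 124), I, Pow(10, Rational(1, 2))) (A = Mul(Mul(Pow(2, Rational(1, 2)), Pow(-20, Rational(1, 2))), Pow(Mul(-1, 248), -1)) = Mul(Mul(Pow(2, Rational(1, 2)), Mul(2, I, Pow(5, Rational(1, 2)))), Pow(-248, -1)) = Mul(Mul(2, I, Pow(10, Rational(1, 2))), Rational(-1, 248)) = Mul(Rational(-1, 124), I, Pow(10, Rational(1, 2))) ≈ Mul(-0.025502, I))
Mul(-1, A) = Mul(-1, Mul(Rational(-1, 124), I, Pow(10, Rational(1, 2)))) = Mul(Rational(1, 124), I, Pow(10, Rational(1, 2)))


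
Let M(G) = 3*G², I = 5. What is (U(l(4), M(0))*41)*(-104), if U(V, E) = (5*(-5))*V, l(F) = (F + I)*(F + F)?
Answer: 7675200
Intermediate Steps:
l(F) = 2*F*(5 + F) (l(F) = (F + 5)*(F + F) = (5 + F)*(2*F) = 2*F*(5 + F))
U(V, E) = -25*V
(U(l(4), M(0))*41)*(-104) = (-50*4*(5 + 4)*41)*(-104) = (-50*4*9*41)*(-104) = (-25*72*41)*(-104) = -1800*41*(-104) = -73800*(-104) = 7675200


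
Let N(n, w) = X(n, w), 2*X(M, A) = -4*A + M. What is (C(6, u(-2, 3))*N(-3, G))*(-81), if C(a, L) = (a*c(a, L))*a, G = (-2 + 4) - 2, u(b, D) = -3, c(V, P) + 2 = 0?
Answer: -8748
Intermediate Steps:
X(M, A) = M/2 - 2*A (X(M, A) = (-4*A + M)/2 = (M - 4*A)/2 = M/2 - 2*A)
c(V, P) = -2 (c(V, P) = -2 + 0 = -2)
G = 0 (G = 2 - 2 = 0)
N(n, w) = n/2 - 2*w
C(a, L) = -2*a² (C(a, L) = (a*(-2))*a = (-2*a)*a = -2*a²)
(C(6, u(-2, 3))*N(-3, G))*(-81) = ((-2*6²)*((½)*(-3) - 2*0))*(-81) = ((-2*36)*(-3/2 + 0))*(-81) = -72*(-3/2)*(-81) = 108*(-81) = -8748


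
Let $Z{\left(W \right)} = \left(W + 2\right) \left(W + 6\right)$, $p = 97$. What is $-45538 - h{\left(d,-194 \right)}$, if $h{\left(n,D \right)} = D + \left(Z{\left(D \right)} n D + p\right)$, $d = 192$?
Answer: $1344458367$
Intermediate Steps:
$Z{\left(W \right)} = \left(2 + W\right) \left(6 + W\right)$
$h{\left(n,D \right)} = 97 + D + D n \left(12 + D^{2} + 8 D\right)$ ($h{\left(n,D \right)} = D + \left(\left(12 + D^{2} + 8 D\right) n D + 97\right) = D + \left(n \left(12 + D^{2} + 8 D\right) D + 97\right) = D + \left(D n \left(12 + D^{2} + 8 D\right) + 97\right) = D + \left(97 + D n \left(12 + D^{2} + 8 D\right)\right) = 97 + D + D n \left(12 + D^{2} + 8 D\right)$)
$-45538 - h{\left(d,-194 \right)} = -45538 - \left(97 - 194 - 37248 \left(12 + \left(-194\right)^{2} + 8 \left(-194\right)\right)\right) = -45538 - \left(97 - 194 - 37248 \left(12 + 37636 - 1552\right)\right) = -45538 - \left(97 - 194 - 37248 \cdot 36096\right) = -45538 - \left(97 - 194 - 1344503808\right) = -45538 - -1344503905 = -45538 + 1344503905 = 1344458367$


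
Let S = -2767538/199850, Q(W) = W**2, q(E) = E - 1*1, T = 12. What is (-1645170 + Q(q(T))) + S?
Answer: -164382905094/99925 ≈ -1.6451e+6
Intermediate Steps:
q(E) = -1 + E (q(E) = E - 1 = -1 + E)
S = -1383769/99925 (S = -2767538*1/199850 = -1383769/99925 ≈ -13.848)
(-1645170 + Q(q(T))) + S = (-1645170 + (-1 + 12)**2) - 1383769/99925 = (-1645170 + 11**2) - 1383769/99925 = (-1645170 + 121) - 1383769/99925 = -1645049 - 1383769/99925 = -164382905094/99925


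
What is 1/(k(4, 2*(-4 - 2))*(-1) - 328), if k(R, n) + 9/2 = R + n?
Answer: -2/631 ≈ -0.0031696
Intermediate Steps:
k(R, n) = -9/2 + R + n (k(R, n) = -9/2 + (R + n) = -9/2 + R + n)
1/(k(4, 2*(-4 - 2))*(-1) - 328) = 1/((-9/2 + 4 + 2*(-4 - 2))*(-1) - 328) = 1/((-9/2 + 4 + 2*(-6))*(-1) - 328) = 1/((-9/2 + 4 - 12)*(-1) - 328) = 1/(-25/2*(-1) - 328) = 1/(25/2 - 328) = 1/(-631/2) = -2/631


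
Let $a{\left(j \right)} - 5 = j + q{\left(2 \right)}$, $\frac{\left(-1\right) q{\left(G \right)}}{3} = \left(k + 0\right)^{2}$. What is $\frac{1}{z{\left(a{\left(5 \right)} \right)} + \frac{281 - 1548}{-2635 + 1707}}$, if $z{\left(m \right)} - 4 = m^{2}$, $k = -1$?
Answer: $\frac{928}{50451} \approx 0.018394$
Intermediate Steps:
$q{\left(G \right)} = -3$ ($q{\left(G \right)} = - 3 \left(-1 + 0\right)^{2} = - 3 \left(-1\right)^{2} = \left(-3\right) 1 = -3$)
$a{\left(j \right)} = 2 + j$ ($a{\left(j \right)} = 5 + \left(j - 3\right) = 5 + \left(-3 + j\right) = 2 + j$)
$z{\left(m \right)} = 4 + m^{2}$
$\frac{1}{z{\left(a{\left(5 \right)} \right)} + \frac{281 - 1548}{-2635 + 1707}} = \frac{1}{\left(4 + \left(2 + 5\right)^{2}\right) + \frac{281 - 1548}{-2635 + 1707}} = \frac{1}{\left(4 + 7^{2}\right) - \frac{1267}{-928}} = \frac{1}{\left(4 + 49\right) - - \frac{1267}{928}} = \frac{1}{53 + \frac{1267}{928}} = \frac{1}{\frac{50451}{928}} = \frac{928}{50451}$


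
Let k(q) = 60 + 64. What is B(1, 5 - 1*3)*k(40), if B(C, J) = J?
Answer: 248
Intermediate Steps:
k(q) = 124
B(1, 5 - 1*3)*k(40) = (5 - 1*3)*124 = (5 - 3)*124 = 2*124 = 248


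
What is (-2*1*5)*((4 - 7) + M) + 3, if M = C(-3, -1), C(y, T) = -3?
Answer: 63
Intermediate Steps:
M = -3
(-2*1*5)*((4 - 7) + M) + 3 = (-2*1*5)*((4 - 7) - 3) + 3 = (-2*5)*(-3 - 3) + 3 = -10*(-6) + 3 = 60 + 3 = 63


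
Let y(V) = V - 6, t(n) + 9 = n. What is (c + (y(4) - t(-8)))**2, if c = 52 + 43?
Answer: 12100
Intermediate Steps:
t(n) = -9 + n
y(V) = -6 + V
c = 95
(c + (y(4) - t(-8)))**2 = (95 + ((-6 + 4) - (-9 - 8)))**2 = (95 + (-2 - 1*(-17)))**2 = (95 + (-2 + 17))**2 = (95 + 15)**2 = 110**2 = 12100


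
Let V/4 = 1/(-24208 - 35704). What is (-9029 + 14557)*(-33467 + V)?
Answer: -1385506761428/7489 ≈ -1.8501e+8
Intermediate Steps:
V = -1/14978 (V = 4/(-24208 - 35704) = 4/(-59912) = 4*(-1/59912) = -1/14978 ≈ -6.6765e-5)
(-9029 + 14557)*(-33467 + V) = (-9029 + 14557)*(-33467 - 1/14978) = 5528*(-501268727/14978) = -1385506761428/7489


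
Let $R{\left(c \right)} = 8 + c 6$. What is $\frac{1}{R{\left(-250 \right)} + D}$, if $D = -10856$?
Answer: $- \frac{1}{12348} \approx -8.0985 \cdot 10^{-5}$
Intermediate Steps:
$R{\left(c \right)} = 8 + 6 c$
$\frac{1}{R{\left(-250 \right)} + D} = \frac{1}{\left(8 + 6 \left(-250\right)\right) - 10856} = \frac{1}{\left(8 - 1500\right) - 10856} = \frac{1}{-1492 - 10856} = \frac{1}{-12348} = - \frac{1}{12348}$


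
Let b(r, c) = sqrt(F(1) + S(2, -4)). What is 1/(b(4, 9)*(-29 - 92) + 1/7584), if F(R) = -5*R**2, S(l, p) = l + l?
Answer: 7584/842107216897 + 6959563776*I/842107216897 ≈ 9.006e-9 + 0.0082645*I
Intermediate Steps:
S(l, p) = 2*l
b(r, c) = I (b(r, c) = sqrt(-5*1**2 + 2*2) = sqrt(-5*1 + 4) = sqrt(-5 + 4) = sqrt(-1) = I)
1/(b(4, 9)*(-29 - 92) + 1/7584) = 1/(I*(-29 - 92) + 1/7584) = 1/(I*(-121) + 1/7584) = 1/(-121*I + 1/7584) = 1/(1/7584 - 121*I) = 57517056*(1/7584 + 121*I)/842107216897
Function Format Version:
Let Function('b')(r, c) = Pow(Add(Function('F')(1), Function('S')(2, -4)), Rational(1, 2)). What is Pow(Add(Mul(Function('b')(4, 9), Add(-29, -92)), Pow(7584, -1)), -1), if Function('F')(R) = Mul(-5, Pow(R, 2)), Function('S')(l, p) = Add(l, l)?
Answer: Add(Rational(7584, 842107216897), Mul(Rational(6959563776, 842107216897), I)) ≈ Add(9.0060e-9, Mul(0.0082645, I))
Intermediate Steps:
Function('S')(l, p) = Mul(2, l)
Function('b')(r, c) = I (Function('b')(r, c) = Pow(Add(Mul(-5, Pow(1, 2)), Mul(2, 2)), Rational(1, 2)) = Pow(Add(Mul(-5, 1), 4), Rational(1, 2)) = Pow(Add(-5, 4), Rational(1, 2)) = Pow(-1, Rational(1, 2)) = I)
Pow(Add(Mul(Function('b')(4, 9), Add(-29, -92)), Pow(7584, -1)), -1) = Pow(Add(Mul(I, Add(-29, -92)), Pow(7584, -1)), -1) = Pow(Add(Mul(I, -121), Rational(1, 7584)), -1) = Pow(Add(Mul(-121, I), Rational(1, 7584)), -1) = Pow(Add(Rational(1, 7584), Mul(-121, I)), -1) = Mul(Rational(57517056, 842107216897), Add(Rational(1, 7584), Mul(121, I)))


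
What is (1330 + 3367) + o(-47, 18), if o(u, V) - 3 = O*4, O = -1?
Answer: 4696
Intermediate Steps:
o(u, V) = -1 (o(u, V) = 3 - 1*4 = 3 - 4 = -1)
(1330 + 3367) + o(-47, 18) = (1330 + 3367) - 1 = 4697 - 1 = 4696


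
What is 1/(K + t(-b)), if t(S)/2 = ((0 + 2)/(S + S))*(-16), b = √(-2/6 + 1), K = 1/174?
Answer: -174/46503935 + 484416*√6/46503935 ≈ 0.025512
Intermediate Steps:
K = 1/174 ≈ 0.0057471
b = √6/3 (b = √(-2*⅙ + 1) = √(-⅓ + 1) = √(⅔) = √6/3 ≈ 0.81650)
t(S) = -32/S (t(S) = 2*(((0 + 2)/(S + S))*(-16)) = 2*((2/((2*S)))*(-16)) = 2*((2*(1/(2*S)))*(-16)) = 2*(-16/S) = -32/S)
1/(K + t(-b)) = 1/(1/174 - 32*(-√6/2)) = 1/(1/174 - (-16)*√6) = 1/(1/174 + 16*√6)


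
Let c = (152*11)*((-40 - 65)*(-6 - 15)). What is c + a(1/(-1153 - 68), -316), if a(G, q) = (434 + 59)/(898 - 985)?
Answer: 11060263/3 ≈ 3.6868e+6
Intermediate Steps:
a(G, q) = -17/3 (a(G, q) = 493/(-87) = 493*(-1/87) = -17/3)
c = 3686760 (c = 1672*(-105*(-21)) = 1672*2205 = 3686760)
c + a(1/(-1153 - 68), -316) = 3686760 - 17/3 = 11060263/3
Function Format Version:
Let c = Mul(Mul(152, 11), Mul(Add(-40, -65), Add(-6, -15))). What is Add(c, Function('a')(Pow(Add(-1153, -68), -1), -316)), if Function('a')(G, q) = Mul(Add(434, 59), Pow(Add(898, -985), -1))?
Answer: Rational(11060263, 3) ≈ 3.6868e+6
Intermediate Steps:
Function('a')(G, q) = Rational(-17, 3) (Function('a')(G, q) = Mul(493, Pow(-87, -1)) = Mul(493, Rational(-1, 87)) = Rational(-17, 3))
c = 3686760 (c = Mul(1672, Mul(-105, -21)) = Mul(1672, 2205) = 3686760)
Add(c, Function('a')(Pow(Add(-1153, -68), -1), -316)) = Add(3686760, Rational(-17, 3)) = Rational(11060263, 3)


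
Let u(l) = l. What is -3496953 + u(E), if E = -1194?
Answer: -3498147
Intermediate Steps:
-3496953 + u(E) = -3496953 - 1194 = -3498147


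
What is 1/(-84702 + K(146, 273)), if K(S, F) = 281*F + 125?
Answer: -1/7864 ≈ -0.00012716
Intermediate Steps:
K(S, F) = 125 + 281*F
1/(-84702 + K(146, 273)) = 1/(-84702 + (125 + 281*273)) = 1/(-84702 + (125 + 76713)) = 1/(-84702 + 76838) = 1/(-7864) = -1/7864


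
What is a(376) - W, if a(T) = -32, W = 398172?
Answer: -398204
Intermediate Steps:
a(376) - W = -32 - 1*398172 = -32 - 398172 = -398204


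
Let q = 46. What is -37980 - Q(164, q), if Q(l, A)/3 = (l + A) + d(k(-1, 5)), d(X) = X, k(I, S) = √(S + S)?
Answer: -38610 - 3*√10 ≈ -38620.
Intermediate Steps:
k(I, S) = √2*√S (k(I, S) = √(2*S) = √2*√S)
Q(l, A) = 3*A + 3*l + 3*√10 (Q(l, A) = 3*((l + A) + √2*√5) = 3*((A + l) + √10) = 3*(A + l + √10) = 3*A + 3*l + 3*√10)
-37980 - Q(164, q) = -37980 - (3*46 + 3*164 + 3*√10) = -37980 - (138 + 492 + 3*√10) = -37980 - (630 + 3*√10) = -37980 + (-630 - 3*√10) = -38610 - 3*√10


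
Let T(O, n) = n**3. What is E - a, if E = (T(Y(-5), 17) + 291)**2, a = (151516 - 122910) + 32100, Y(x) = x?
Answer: 27020910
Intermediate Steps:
a = 60706 (a = 28606 + 32100 = 60706)
E = 27081616 (E = (17**3 + 291)**2 = (4913 + 291)**2 = 5204**2 = 27081616)
E - a = 27081616 - 1*60706 = 27081616 - 60706 = 27020910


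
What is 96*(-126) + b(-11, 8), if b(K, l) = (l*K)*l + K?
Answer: -12811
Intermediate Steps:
b(K, l) = K + K*l**2 (b(K, l) = (K*l)*l + K = K*l**2 + K = K + K*l**2)
96*(-126) + b(-11, 8) = 96*(-126) - 11*(1 + 8**2) = -12096 - 11*(1 + 64) = -12096 - 11*65 = -12096 - 715 = -12811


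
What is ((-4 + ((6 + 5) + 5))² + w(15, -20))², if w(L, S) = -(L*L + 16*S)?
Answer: 57121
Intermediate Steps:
w(L, S) = -L² - 16*S (w(L, S) = -(L² + 16*S) = -L² - 16*S)
((-4 + ((6 + 5) + 5))² + w(15, -20))² = ((-4 + ((6 + 5) + 5))² + (-1*15² - 16*(-20)))² = ((-4 + (11 + 5))² + (-1*225 + 320))² = ((-4 + 16)² + (-225 + 320))² = (12² + 95)² = (144 + 95)² = 239² = 57121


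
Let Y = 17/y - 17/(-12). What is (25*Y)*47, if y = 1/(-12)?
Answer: -2856425/12 ≈ -2.3804e+5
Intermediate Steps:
y = -1/12 ≈ -0.083333
Y = -2431/12 (Y = 17/(-1/12) - 17/(-12) = 17*(-12) - 17*(-1/12) = -204 + 17/12 = -2431/12 ≈ -202.58)
(25*Y)*47 = (25*(-2431/12))*47 = -60775/12*47 = -2856425/12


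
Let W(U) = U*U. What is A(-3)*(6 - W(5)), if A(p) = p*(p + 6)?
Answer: 171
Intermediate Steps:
W(U) = U²
A(p) = p*(6 + p)
A(-3)*(6 - W(5)) = (-3*(6 - 3))*(6 - 1*5²) = (-3*3)*(6 - 1*25) = -9*(6 - 25) = -9*(-19) = 171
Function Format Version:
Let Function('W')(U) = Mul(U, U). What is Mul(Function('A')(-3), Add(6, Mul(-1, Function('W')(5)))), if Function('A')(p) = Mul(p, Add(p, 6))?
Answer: 171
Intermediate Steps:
Function('W')(U) = Pow(U, 2)
Function('A')(p) = Mul(p, Add(6, p))
Mul(Function('A')(-3), Add(6, Mul(-1, Function('W')(5)))) = Mul(Mul(-3, Add(6, -3)), Add(6, Mul(-1, Pow(5, 2)))) = Mul(Mul(-3, 3), Add(6, Mul(-1, 25))) = Mul(-9, Add(6, -25)) = Mul(-9, -19) = 171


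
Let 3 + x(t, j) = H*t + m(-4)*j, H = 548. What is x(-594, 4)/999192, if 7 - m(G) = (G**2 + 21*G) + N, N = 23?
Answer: -325307/999192 ≈ -0.32557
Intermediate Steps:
m(G) = -16 - G**2 - 21*G (m(G) = 7 - ((G**2 + 21*G) + 23) = 7 - (23 + G**2 + 21*G) = 7 + (-23 - G**2 - 21*G) = -16 - G**2 - 21*G)
x(t, j) = -3 + 52*j + 548*t (x(t, j) = -3 + (548*t + (-16 - 1*(-4)**2 - 21*(-4))*j) = -3 + (548*t + (-16 - 1*16 + 84)*j) = -3 + (548*t + (-16 - 16 + 84)*j) = -3 + (548*t + 52*j) = -3 + (52*j + 548*t) = -3 + 52*j + 548*t)
x(-594, 4)/999192 = (-3 + 52*4 + 548*(-594))/999192 = (-3 + 208 - 325512)*(1/999192) = -325307*1/999192 = -325307/999192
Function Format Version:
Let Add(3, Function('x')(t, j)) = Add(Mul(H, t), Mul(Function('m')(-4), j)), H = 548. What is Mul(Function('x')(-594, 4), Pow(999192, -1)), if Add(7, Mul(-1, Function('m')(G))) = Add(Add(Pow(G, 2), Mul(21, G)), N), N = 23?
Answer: Rational(-325307, 999192) ≈ -0.32557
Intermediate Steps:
Function('m')(G) = Add(-16, Mul(-1, Pow(G, 2)), Mul(-21, G)) (Function('m')(G) = Add(7, Mul(-1, Add(Add(Pow(G, 2), Mul(21, G)), 23))) = Add(7, Mul(-1, Add(23, Pow(G, 2), Mul(21, G)))) = Add(7, Add(-23, Mul(-1, Pow(G, 2)), Mul(-21, G))) = Add(-16, Mul(-1, Pow(G, 2)), Mul(-21, G)))
Function('x')(t, j) = Add(-3, Mul(52, j), Mul(548, t)) (Function('x')(t, j) = Add(-3, Add(Mul(548, t), Mul(Add(-16, Mul(-1, Pow(-4, 2)), Mul(-21, -4)), j))) = Add(-3, Add(Mul(548, t), Mul(Add(-16, Mul(-1, 16), 84), j))) = Add(-3, Add(Mul(548, t), Mul(Add(-16, -16, 84), j))) = Add(-3, Add(Mul(548, t), Mul(52, j))) = Add(-3, Add(Mul(52, j), Mul(548, t))) = Add(-3, Mul(52, j), Mul(548, t)))
Mul(Function('x')(-594, 4), Pow(999192, -1)) = Mul(Add(-3, Mul(52, 4), Mul(548, -594)), Pow(999192, -1)) = Mul(Add(-3, 208, -325512), Rational(1, 999192)) = Mul(-325307, Rational(1, 999192)) = Rational(-325307, 999192)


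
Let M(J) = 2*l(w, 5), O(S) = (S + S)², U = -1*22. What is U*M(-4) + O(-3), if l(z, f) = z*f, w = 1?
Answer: -184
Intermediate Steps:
U = -22
l(z, f) = f*z
O(S) = 4*S² (O(S) = (2*S)² = 4*S²)
M(J) = 10 (M(J) = 2*(5*1) = 2*5 = 10)
U*M(-4) + O(-3) = -22*10 + 4*(-3)² = -220 + 4*9 = -220 + 36 = -184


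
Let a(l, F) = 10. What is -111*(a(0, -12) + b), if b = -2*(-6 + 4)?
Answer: -1554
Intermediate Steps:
b = 4 (b = -2*(-2) = 4)
-111*(a(0, -12) + b) = -111*(10 + 4) = -111*14 = -1554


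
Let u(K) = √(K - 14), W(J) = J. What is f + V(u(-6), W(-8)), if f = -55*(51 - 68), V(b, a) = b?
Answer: 935 + 2*I*√5 ≈ 935.0 + 4.4721*I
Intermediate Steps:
u(K) = √(-14 + K)
f = 935 (f = -55*(-17) = 935)
f + V(u(-6), W(-8)) = 935 + √(-14 - 6) = 935 + √(-20) = 935 + 2*I*√5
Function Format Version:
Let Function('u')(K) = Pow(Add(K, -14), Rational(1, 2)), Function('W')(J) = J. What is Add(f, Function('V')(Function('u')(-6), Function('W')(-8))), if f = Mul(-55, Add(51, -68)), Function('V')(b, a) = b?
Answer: Add(935, Mul(2, I, Pow(5, Rational(1, 2)))) ≈ Add(935.00, Mul(4.4721, I))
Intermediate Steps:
Function('u')(K) = Pow(Add(-14, K), Rational(1, 2))
f = 935 (f = Mul(-55, -17) = 935)
Add(f, Function('V')(Function('u')(-6), Function('W')(-8))) = Add(935, Pow(Add(-14, -6), Rational(1, 2))) = Add(935, Pow(-20, Rational(1, 2))) = Add(935, Mul(2, I, Pow(5, Rational(1, 2))))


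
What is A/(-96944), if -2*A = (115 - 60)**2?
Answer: 3025/193888 ≈ 0.015602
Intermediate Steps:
A = -3025/2 (A = -(115 - 60)**2/2 = -1/2*55**2 = -1/2*3025 = -3025/2 ≈ -1512.5)
A/(-96944) = -3025/2/(-96944) = -3025/2*(-1/96944) = 3025/193888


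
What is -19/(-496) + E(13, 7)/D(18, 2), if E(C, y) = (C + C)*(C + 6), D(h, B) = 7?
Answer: 245157/3472 ≈ 70.610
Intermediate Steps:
E(C, y) = 2*C*(6 + C) (E(C, y) = (2*C)*(6 + C) = 2*C*(6 + C))
-19/(-496) + E(13, 7)/D(18, 2) = -19/(-496) + (2*13*(6 + 13))/7 = -19*(-1/496) + (2*13*19)*(1/7) = 19/496 + 494*(1/7) = 19/496 + 494/7 = 245157/3472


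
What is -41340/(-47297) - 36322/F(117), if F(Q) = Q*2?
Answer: -65701849/425673 ≈ -154.35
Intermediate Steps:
F(Q) = 2*Q
-41340/(-47297) - 36322/F(117) = -41340/(-47297) - 36322/(2*117) = -41340*(-1/47297) - 36322/234 = 41340/47297 - 36322*1/234 = 41340/47297 - 1397/9 = -65701849/425673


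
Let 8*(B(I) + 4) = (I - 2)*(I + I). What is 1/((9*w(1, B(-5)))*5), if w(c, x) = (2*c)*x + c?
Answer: 2/945 ≈ 0.0021164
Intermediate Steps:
B(I) = -4 + I*(-2 + I)/4 (B(I) = -4 + ((I - 2)*(I + I))/8 = -4 + ((-2 + I)*(2*I))/8 = -4 + (2*I*(-2 + I))/8 = -4 + I*(-2 + I)/4)
w(c, x) = c + 2*c*x (w(c, x) = 2*c*x + c = c + 2*c*x)
1/((9*w(1, B(-5)))*5) = 1/((9*(1*(1 + 2*(-4 - ½*(-5) + (¼)*(-5)²))))*5) = 1/((9*(1*(1 + 2*(-4 + 5/2 + (¼)*25))))*5) = 1/((9*(1*(1 + 2*(-4 + 5/2 + 25/4))))*5) = 1/((9*(1*(1 + 2*(19/4))))*5) = 1/((9*(1*(1 + 19/2)))*5) = 1/((9*(1*(21/2)))*5) = 1/((9*(21/2))*5) = 1/((189/2)*5) = 1/(945/2) = 2/945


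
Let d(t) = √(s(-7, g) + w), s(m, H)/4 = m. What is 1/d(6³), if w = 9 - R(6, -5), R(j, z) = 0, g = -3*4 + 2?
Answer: -I*√19/19 ≈ -0.22942*I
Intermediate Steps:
g = -10 (g = -12 + 2 = -10)
s(m, H) = 4*m
w = 9 (w = 9 - 1*0 = 9 + 0 = 9)
d(t) = I*√19 (d(t) = √(4*(-7) + 9) = √(-28 + 9) = √(-19) = I*√19)
1/d(6³) = 1/(I*√19) = -I*√19/19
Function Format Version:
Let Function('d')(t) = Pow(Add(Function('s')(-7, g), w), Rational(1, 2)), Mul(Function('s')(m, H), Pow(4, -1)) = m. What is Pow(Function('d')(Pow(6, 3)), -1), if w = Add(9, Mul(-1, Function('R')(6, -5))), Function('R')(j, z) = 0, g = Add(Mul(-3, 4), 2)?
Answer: Mul(Rational(-1, 19), I, Pow(19, Rational(1, 2))) ≈ Mul(-0.22942, I)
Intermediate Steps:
g = -10 (g = Add(-12, 2) = -10)
Function('s')(m, H) = Mul(4, m)
w = 9 (w = Add(9, Mul(-1, 0)) = Add(9, 0) = 9)
Function('d')(t) = Mul(I, Pow(19, Rational(1, 2))) (Function('d')(t) = Pow(Add(Mul(4, -7), 9), Rational(1, 2)) = Pow(Add(-28, 9), Rational(1, 2)) = Pow(-19, Rational(1, 2)) = Mul(I, Pow(19, Rational(1, 2))))
Pow(Function('d')(Pow(6, 3)), -1) = Pow(Mul(I, Pow(19, Rational(1, 2))), -1) = Mul(Rational(-1, 19), I, Pow(19, Rational(1, 2)))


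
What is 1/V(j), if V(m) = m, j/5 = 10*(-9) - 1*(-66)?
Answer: -1/120 ≈ -0.0083333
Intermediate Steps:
j = -120 (j = 5*(10*(-9) - 1*(-66)) = 5*(-90 + 66) = 5*(-24) = -120)
1/V(j) = 1/(-120) = -1/120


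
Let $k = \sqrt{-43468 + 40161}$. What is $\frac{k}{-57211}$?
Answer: $- \frac{i \sqrt{3307}}{57211} \approx - 0.0010052 i$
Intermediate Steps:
$k = i \sqrt{3307}$ ($k = \sqrt{-3307} = i \sqrt{3307} \approx 57.507 i$)
$\frac{k}{-57211} = \frac{i \sqrt{3307}}{-57211} = i \sqrt{3307} \left(- \frac{1}{57211}\right) = - \frac{i \sqrt{3307}}{57211}$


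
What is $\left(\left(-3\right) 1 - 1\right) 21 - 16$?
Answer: $-100$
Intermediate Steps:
$\left(\left(-3\right) 1 - 1\right) 21 - 16 = \left(-3 - 1\right) 21 - 16 = \left(-4\right) 21 - 16 = -84 - 16 = -100$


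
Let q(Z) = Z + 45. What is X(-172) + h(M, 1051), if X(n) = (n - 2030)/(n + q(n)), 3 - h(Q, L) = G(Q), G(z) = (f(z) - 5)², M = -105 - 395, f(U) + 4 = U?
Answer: -77462120/299 ≈ -2.5907e+5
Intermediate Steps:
f(U) = -4 + U
M = -500
G(z) = (-9 + z)² (G(z) = ((-4 + z) - 5)² = (-9 + z)²)
q(Z) = 45 + Z
h(Q, L) = 3 - (-9 + Q)²
X(n) = (-2030 + n)/(45 + 2*n) (X(n) = (n - 2030)/(n + (45 + n)) = (-2030 + n)/(45 + 2*n))
X(-172) + h(M, 1051) = (-2030 - 172)/(45 + 2*(-172)) + (3 - (-9 - 500)²) = -2202/(45 - 344) + (3 - 1*(-509)²) = -2202/(-299) + (3 - 1*259081) = -1/299*(-2202) + (3 - 259081) = 2202/299 - 259078 = -77462120/299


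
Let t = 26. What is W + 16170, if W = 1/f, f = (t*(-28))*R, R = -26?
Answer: 306065761/18928 ≈ 16170.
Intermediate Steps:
f = 18928 (f = (26*(-28))*(-26) = -728*(-26) = 18928)
W = 1/18928 ≈ 5.2832e-5
W + 16170 = 1/18928 + 16170 = 306065761/18928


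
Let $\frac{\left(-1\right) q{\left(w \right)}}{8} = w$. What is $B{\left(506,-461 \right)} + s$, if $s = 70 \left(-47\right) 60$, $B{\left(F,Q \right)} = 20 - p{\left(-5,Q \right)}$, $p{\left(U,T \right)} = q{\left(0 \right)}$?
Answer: $-197380$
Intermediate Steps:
$q{\left(w \right)} = - 8 w$
$p{\left(U,T \right)} = 0$ ($p{\left(U,T \right)} = \left(-8\right) 0 = 0$)
$B{\left(F,Q \right)} = 20$ ($B{\left(F,Q \right)} = 20 - 0 = 20 + 0 = 20$)
$s = -197400$ ($s = \left(-3290\right) 60 = -197400$)
$B{\left(506,-461 \right)} + s = 20 - 197400 = -197380$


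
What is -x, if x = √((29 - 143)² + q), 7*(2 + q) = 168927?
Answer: -√1819195/7 ≈ -192.68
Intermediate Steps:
q = 168913/7 (q = -2 + (⅐)*168927 = -2 + 168927/7 = 168913/7 ≈ 24130.)
x = √1819195/7 (x = √((29 - 143)² + 168913/7) = √((-114)² + 168913/7) = √(12996 + 168913/7) = √(259885/7) = √1819195/7 ≈ 192.68)
-x = -√1819195/7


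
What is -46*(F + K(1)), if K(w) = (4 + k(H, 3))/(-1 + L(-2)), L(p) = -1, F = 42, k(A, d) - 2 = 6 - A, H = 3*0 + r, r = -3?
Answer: -1587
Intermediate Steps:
H = -3 (H = 3*0 - 3 = 0 - 3 = -3)
k(A, d) = 8 - A (k(A, d) = 2 + (6 - A) = 8 - A)
K(w) = -15/2 (K(w) = (4 + (8 - 1*(-3)))/(-1 - 1) = (4 + (8 + 3))/(-2) = (4 + 11)*(-½) = 15*(-½) = -15/2)
-46*(F + K(1)) = -46*(42 - 15/2) = -46*69/2 = -1587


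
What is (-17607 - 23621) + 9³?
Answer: -40499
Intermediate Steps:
(-17607 - 23621) + 9³ = -41228 + 729 = -40499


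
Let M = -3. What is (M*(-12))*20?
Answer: 720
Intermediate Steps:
(M*(-12))*20 = -3*(-12)*20 = 36*20 = 720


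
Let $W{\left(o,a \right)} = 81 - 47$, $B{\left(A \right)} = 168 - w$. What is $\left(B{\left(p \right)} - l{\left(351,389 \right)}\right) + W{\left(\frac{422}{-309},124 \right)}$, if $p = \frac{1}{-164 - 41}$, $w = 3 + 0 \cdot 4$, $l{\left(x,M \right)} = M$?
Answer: $-190$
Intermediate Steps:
$w = 3$ ($w = 3 + 0 = 3$)
$p = - \frac{1}{205}$ ($p = \frac{1}{-205} = - \frac{1}{205} \approx -0.0048781$)
$B{\left(A \right)} = 165$ ($B{\left(A \right)} = 168 - 3 = 165$)
$W{\left(o,a \right)} = 34$ ($W{\left(o,a \right)} = 81 - 47 = 34$)
$\left(B{\left(p \right)} - l{\left(351,389 \right)}\right) + W{\left(\frac{422}{-309},124 \right)} = \left(165 - 389\right) + 34 = -224 + 34 = -190$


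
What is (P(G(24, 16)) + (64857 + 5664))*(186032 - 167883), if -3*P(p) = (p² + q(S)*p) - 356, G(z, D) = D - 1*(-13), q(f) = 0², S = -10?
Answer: 3830854622/3 ≈ 1.2770e+9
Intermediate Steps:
q(f) = 0
G(z, D) = 13 + D (G(z, D) = D + 13 = 13 + D)
P(p) = 356/3 - p²/3 (P(p) = -((p² + 0*p) - 356)/3 = -((p² + 0) - 356)/3 = -(p² - 356)/3 = -(-356 + p²)/3 = 356/3 - p²/3)
(P(G(24, 16)) + (64857 + 5664))*(186032 - 167883) = ((356/3 - (13 + 16)²/3) + (64857 + 5664))*(186032 - 167883) = ((356/3 - ⅓*29²) + 70521)*18149 = ((356/3 - ⅓*841) + 70521)*18149 = ((356/3 - 841/3) + 70521)*18149 = (-485/3 + 70521)*18149 = (211078/3)*18149 = 3830854622/3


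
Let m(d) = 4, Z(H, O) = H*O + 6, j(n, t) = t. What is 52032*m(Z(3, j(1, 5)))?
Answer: 208128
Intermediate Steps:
Z(H, O) = 6 + H*O
52032*m(Z(3, j(1, 5))) = 52032*4 = 208128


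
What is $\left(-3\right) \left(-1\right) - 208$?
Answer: $-205$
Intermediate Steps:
$\left(-3\right) \left(-1\right) - 208 = 3 - 208 = -205$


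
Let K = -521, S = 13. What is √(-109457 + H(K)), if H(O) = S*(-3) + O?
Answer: I*√110017 ≈ 331.69*I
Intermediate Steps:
H(O) = -39 + O (H(O) = 13*(-3) + O = -39 + O)
√(-109457 + H(K)) = √(-109457 + (-39 - 521)) = √(-109457 - 560) = √(-110017) = I*√110017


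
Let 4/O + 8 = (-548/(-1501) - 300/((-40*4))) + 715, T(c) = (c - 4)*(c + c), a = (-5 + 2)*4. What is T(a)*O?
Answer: 18444288/8516555 ≈ 2.1657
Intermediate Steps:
a = -12 (a = -3*4 = -12)
T(c) = 2*c*(-4 + c) (T(c) = (-4 + c)*(2*c) = 2*c*(-4 + c))
O = 48032/8516555 (O = 4/(-8 + ((-548/(-1501) - 300/((-40*4))) + 715)) = 4/(-8 + ((-548*(-1/1501) - 300/(-160)) + 715)) = 4/(-8 + ((548/1501 - 300*(-1/160)) + 715)) = 4/(-8 + ((548/1501 + 15/8) + 715)) = 4/(-8 + (26899/12008 + 715)) = 4/(-8 + 8612619/12008) = 4/(8516555/12008) = 4*(12008/8516555) = 48032/8516555 ≈ 0.0056398)
T(a)*O = (2*(-12)*(-4 - 12))*(48032/8516555) = (2*(-12)*(-16))*(48032/8516555) = 384*(48032/8516555) = 18444288/8516555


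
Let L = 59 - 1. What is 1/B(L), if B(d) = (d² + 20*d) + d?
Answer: 1/4582 ≈ 0.00021825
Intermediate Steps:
L = 58
B(d) = d² + 21*d
1/B(L) = 1/(58*(21 + 58)) = 1/(58*79) = 1/4582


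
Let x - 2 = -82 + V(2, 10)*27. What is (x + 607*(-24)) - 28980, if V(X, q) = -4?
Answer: -43736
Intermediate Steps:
x = -188 (x = 2 + (-82 - 4*27) = 2 + (-82 - 108) = 2 - 190 = -188)
(x + 607*(-24)) - 28980 = (-188 + 607*(-24)) - 28980 = (-188 - 14568) - 28980 = -14756 - 28980 = -43736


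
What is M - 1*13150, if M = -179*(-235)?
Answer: 28915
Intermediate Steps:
M = 42065
M - 1*13150 = 42065 - 1*13150 = 42065 - 13150 = 28915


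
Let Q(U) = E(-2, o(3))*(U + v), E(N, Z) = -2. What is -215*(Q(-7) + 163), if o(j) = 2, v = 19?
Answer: -29885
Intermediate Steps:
Q(U) = -38 - 2*U (Q(U) = -2*(U + 19) = -2*(19 + U) = -38 - 2*U)
-215*(Q(-7) + 163) = -215*((-38 - 2*(-7)) + 163) = -215*((-38 + 14) + 163) = -215*(-24 + 163) = -215*139 = -29885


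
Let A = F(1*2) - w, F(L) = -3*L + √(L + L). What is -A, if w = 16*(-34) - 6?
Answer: -546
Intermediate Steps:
w = -550 (w = -544 - 6 = -550)
F(L) = -3*L + √2*√L (F(L) = -3*L + √(2*L) = -3*L + √2*√L)
A = 546 (A = (-3*2 + √2*√(1*2)) - 1*(-550) = (-3*2 + √2*√2) + 550 = (-6 + 2) + 550 = -4 + 550 = 546)
-A = -1*546 = -546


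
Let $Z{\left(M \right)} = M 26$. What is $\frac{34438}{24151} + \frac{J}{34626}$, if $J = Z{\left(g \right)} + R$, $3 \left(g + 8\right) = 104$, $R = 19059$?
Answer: $\frac{5008466371}{2508757578} \approx 1.9964$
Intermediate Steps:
$g = \frac{80}{3}$ ($g = -8 + \frac{1}{3} \cdot 104 = -8 + \frac{104}{3} = \frac{80}{3} \approx 26.667$)
$Z{\left(M \right)} = 26 M$
$J = \frac{59257}{3}$ ($J = 26 \cdot \frac{80}{3} + 19059 = \frac{2080}{3} + 19059 = \frac{59257}{3} \approx 19752.0$)
$\frac{34438}{24151} + \frac{J}{34626} = \frac{34438}{24151} + \frac{59257}{3 \cdot 34626} = 34438 \cdot \frac{1}{24151} + \frac{59257}{3} \cdot \frac{1}{34626} = \frac{34438}{24151} + \frac{59257}{103878} = \frac{5008466371}{2508757578}$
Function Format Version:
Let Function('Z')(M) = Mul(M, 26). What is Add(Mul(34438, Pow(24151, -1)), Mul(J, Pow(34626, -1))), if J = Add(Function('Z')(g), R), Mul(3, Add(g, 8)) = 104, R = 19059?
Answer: Rational(5008466371, 2508757578) ≈ 1.9964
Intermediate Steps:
g = Rational(80, 3) (g = Add(-8, Mul(Rational(1, 3), 104)) = Add(-8, Rational(104, 3)) = Rational(80, 3) ≈ 26.667)
Function('Z')(M) = Mul(26, M)
J = Rational(59257, 3) (J = Add(Mul(26, Rational(80, 3)), 19059) = Add(Rational(2080, 3), 19059) = Rational(59257, 3) ≈ 19752.)
Add(Mul(34438, Pow(24151, -1)), Mul(J, Pow(34626, -1))) = Add(Mul(34438, Pow(24151, -1)), Mul(Rational(59257, 3), Pow(34626, -1))) = Add(Mul(34438, Rational(1, 24151)), Mul(Rational(59257, 3), Rational(1, 34626))) = Add(Rational(34438, 24151), Rational(59257, 103878)) = Rational(5008466371, 2508757578)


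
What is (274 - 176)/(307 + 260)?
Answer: 14/81 ≈ 0.17284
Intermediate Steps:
(274 - 176)/(307 + 260) = 98/567 = 98*(1/567) = 14/81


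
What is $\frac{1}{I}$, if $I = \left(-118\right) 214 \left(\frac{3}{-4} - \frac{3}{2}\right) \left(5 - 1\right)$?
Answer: $\frac{1}{227268} \approx 4.4001 \cdot 10^{-6}$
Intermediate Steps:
$I = 227268$ ($I = - 25252 \left(3 \left(- \frac{1}{4}\right) - \frac{3}{2}\right) 4 = - 25252 \left(- \frac{3}{4} - \frac{3}{2}\right) 4 = - 25252 \left(\left(- \frac{9}{4}\right) 4\right) = \left(-25252\right) \left(-9\right) = 227268$)
$\frac{1}{I} = \frac{1}{227268}$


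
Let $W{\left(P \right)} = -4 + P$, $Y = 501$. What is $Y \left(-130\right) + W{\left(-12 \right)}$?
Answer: $-65146$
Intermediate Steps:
$Y \left(-130\right) + W{\left(-12 \right)} = 501 \left(-130\right) - 16 = -65130 - 16 = -65146$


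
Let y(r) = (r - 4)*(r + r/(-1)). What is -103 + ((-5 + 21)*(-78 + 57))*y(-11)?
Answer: -103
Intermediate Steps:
y(r) = 0 (y(r) = (-4 + r)*(r + r*(-1)) = (-4 + r)*(r - r) = (-4 + r)*0 = 0)
-103 + ((-5 + 21)*(-78 + 57))*y(-11) = -103 + ((-5 + 21)*(-78 + 57))*0 = -103 + (16*(-21))*0 = -103 - 336*0 = -103 + 0 = -103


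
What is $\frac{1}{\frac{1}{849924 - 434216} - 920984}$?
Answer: $- \frac{415708}{382860416671} \approx -1.0858 \cdot 10^{-6}$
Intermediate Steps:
$\frac{1}{\frac{1}{849924 - 434216} - 920984} = \frac{1}{\frac{1}{415708} - 920984} = \frac{1}{- \frac{382860416671}{415708}} = - \frac{415708}{382860416671}$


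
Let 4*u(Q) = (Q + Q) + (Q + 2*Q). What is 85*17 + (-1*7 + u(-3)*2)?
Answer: 2861/2 ≈ 1430.5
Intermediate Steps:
u(Q) = 5*Q/4 (u(Q) = ((Q + Q) + (Q + 2*Q))/4 = (2*Q + 3*Q)/4 = (5*Q)/4 = 5*Q/4)
85*17 + (-1*7 + u(-3)*2) = 85*17 + (-1*7 + ((5/4)*(-3))*2) = 1445 + (-7 - 15/4*2) = 1445 + (-7 - 15/2) = 1445 - 29/2 = 2861/2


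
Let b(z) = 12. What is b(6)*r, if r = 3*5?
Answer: 180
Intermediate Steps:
r = 15
b(6)*r = 12*15 = 180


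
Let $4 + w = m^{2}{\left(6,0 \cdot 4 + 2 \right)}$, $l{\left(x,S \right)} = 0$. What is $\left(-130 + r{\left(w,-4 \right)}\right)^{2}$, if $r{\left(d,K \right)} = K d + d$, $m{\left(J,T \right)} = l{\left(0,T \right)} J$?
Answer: $13924$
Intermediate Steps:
$m{\left(J,T \right)} = 0$ ($m{\left(J,T \right)} = 0 J = 0$)
$w = -4$ ($w = -4 + 0^{2} = -4 + 0 = -4$)
$r{\left(d,K \right)} = d + K d$
$\left(-130 + r{\left(w,-4 \right)}\right)^{2} = \left(-130 - 4 \left(1 - 4\right)\right)^{2} = \left(-130 - -12\right)^{2} = \left(-130 + 12\right)^{2} = \left(-118\right)^{2} = 13924$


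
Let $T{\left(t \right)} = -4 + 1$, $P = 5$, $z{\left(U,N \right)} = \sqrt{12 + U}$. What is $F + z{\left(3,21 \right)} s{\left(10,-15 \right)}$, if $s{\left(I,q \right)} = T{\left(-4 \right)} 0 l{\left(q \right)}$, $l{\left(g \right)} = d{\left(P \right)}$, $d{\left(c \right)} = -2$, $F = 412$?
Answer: $412$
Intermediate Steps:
$T{\left(t \right)} = -3$
$l{\left(g \right)} = -2$
$s{\left(I,q \right)} = 0$ ($s{\left(I,q \right)} = \left(-3\right) 0 \left(-2\right) = 0 \left(-2\right) = 0$)
$F + z{\left(3,21 \right)} s{\left(10,-15 \right)} = 412 + \sqrt{12 + 3} \cdot 0 = 412 + \sqrt{15} \cdot 0 = 412 + 0 = 412$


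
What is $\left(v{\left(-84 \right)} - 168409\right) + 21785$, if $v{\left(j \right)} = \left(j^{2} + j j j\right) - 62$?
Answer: $-732334$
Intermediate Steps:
$v{\left(j \right)} = -62 + j^{2} + j^{3}$ ($v{\left(j \right)} = \left(j^{2} + j^{2} j\right) - 62 = \left(j^{2} + j^{3}\right) - 62 = -62 + j^{2} + j^{3}$)
$\left(v{\left(-84 \right)} - 168409\right) + 21785 = \left(\left(-62 + \left(-84\right)^{2} + \left(-84\right)^{3}\right) - 168409\right) + 21785 = \left(\left(-62 + 7056 - 592704\right) - 168409\right) + 21785 = \left(-585710 - 168409\right) + 21785 = -754119 + 21785 = -732334$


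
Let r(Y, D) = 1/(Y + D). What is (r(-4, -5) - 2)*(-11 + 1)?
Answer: 190/9 ≈ 21.111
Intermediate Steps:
r(Y, D) = 1/(D + Y)
(r(-4, -5) - 2)*(-11 + 1) = (1/(-5 - 4) - 2)*(-11 + 1) = (1/(-9) - 2)*(-10) = (-⅑ - 2)*(-10) = -19/9*(-10) = 190/9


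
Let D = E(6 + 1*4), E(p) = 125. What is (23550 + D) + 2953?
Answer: 26628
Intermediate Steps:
D = 125
(23550 + D) + 2953 = (23550 + 125) + 2953 = 23675 + 2953 = 26628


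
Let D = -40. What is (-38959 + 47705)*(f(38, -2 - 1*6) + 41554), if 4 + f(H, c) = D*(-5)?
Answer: 365145500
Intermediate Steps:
f(H, c) = 196 (f(H, c) = -4 - 40*(-5) = -4 + 200 = 196)
(-38959 + 47705)*(f(38, -2 - 1*6) + 41554) = (-38959 + 47705)*(196 + 41554) = 8746*41750 = 365145500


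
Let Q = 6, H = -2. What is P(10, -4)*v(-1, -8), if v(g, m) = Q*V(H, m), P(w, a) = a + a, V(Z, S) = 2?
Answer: -96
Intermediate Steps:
P(w, a) = 2*a
v(g, m) = 12 (v(g, m) = 6*2 = 12)
P(10, -4)*v(-1, -8) = (2*(-4))*12 = -8*12 = -96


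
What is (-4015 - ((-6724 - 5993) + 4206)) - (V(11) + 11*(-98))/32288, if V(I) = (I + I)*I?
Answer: 36291921/8072 ≈ 4496.0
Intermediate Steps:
V(I) = 2*I**2 (V(I) = (2*I)*I = 2*I**2)
(-4015 - ((-6724 - 5993) + 4206)) - (V(11) + 11*(-98))/32288 = (-4015 - ((-6724 - 5993) + 4206)) - (2*11**2 + 11*(-98))/32288 = (-4015 - (-12717 + 4206)) - (2*121 - 1078)/32288 = (-4015 - 1*(-8511)) - (242 - 1078)/32288 = (-4015 + 8511) - (-836)/32288 = 4496 - 1*(-209/8072) = 4496 + 209/8072 = 36291921/8072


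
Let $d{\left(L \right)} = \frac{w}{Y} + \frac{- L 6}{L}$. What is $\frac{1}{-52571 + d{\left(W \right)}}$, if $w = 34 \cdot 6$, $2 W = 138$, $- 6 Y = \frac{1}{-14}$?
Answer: $- \frac{1}{35441} \approx -2.8216 \cdot 10^{-5}$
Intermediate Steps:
$Y = \frac{1}{84}$ ($Y = - \frac{1}{6 \left(-14\right)} = \left(- \frac{1}{6}\right) \left(- \frac{1}{14}\right) = \frac{1}{84} \approx 0.011905$)
$W = 69$ ($W = \frac{1}{2} \cdot 138 = 69$)
$w = 204$
$d{\left(L \right)} = 17130$ ($d{\left(L \right)} = 204 \frac{1}{\frac{1}{84}} + \frac{- L 6}{L} = 204 \cdot 84 + \frac{\left(-6\right) L}{L} = 17136 - 6 = 17130$)
$\frac{1}{-52571 + d{\left(W \right)}} = \frac{1}{-52571 + 17130} = \frac{1}{-35441} = - \frac{1}{35441}$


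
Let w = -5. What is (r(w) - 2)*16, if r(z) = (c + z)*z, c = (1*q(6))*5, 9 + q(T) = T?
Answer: 1568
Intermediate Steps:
q(T) = -9 + T
c = -15 (c = (1*(-9 + 6))*5 = (1*(-3))*5 = -3*5 = -15)
r(z) = z*(-15 + z) (r(z) = (-15 + z)*z = z*(-15 + z))
(r(w) - 2)*16 = (-5*(-15 - 5) - 2)*16 = (-5*(-20) - 2)*16 = (100 - 2)*16 = 98*16 = 1568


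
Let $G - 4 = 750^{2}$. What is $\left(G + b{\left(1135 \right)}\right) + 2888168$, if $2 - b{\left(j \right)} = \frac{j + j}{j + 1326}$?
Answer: $\frac{8492106444}{2461} \approx 3.4507 \cdot 10^{6}$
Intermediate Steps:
$b{\left(j \right)} = 2 - \frac{2 j}{1326 + j}$ ($b{\left(j \right)} = 2 - \frac{j + j}{j + 1326} = 2 - \frac{2 j}{1326 + j}$)
$G = 562504$ ($G = 4 + 750^{2} = 4 + 562500 = 562504$)
$\left(G + b{\left(1135 \right)}\right) + 2888168 = \left(562504 + \frac{2652}{1326 + 1135}\right) + 2888168 = \left(562504 + \frac{2652}{2461}\right) + 2888168 = \frac{1384324996}{2461} + 2888168 = \frac{8492106444}{2461}$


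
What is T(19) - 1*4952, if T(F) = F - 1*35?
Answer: -4968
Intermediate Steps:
T(F) = -35 + F (T(F) = F - 35 = -35 + F)
T(19) - 1*4952 = (-35 + 19) - 1*4952 = -16 - 4952 = -4968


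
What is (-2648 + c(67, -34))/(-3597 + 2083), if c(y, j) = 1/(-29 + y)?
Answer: 100623/57532 ≈ 1.7490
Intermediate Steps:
(-2648 + c(67, -34))/(-3597 + 2083) = (-2648 + 1/(-29 + 67))/(-3597 + 2083) = (-2648 + 1/38)/(-1514) = (-2648 + 1/38)*(-1/1514) = -100623/38*(-1/1514) = 100623/57532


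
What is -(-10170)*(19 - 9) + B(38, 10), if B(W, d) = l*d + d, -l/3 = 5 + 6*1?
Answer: 101380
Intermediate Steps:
l = -33 (l = -3*(5 + 6*1) = -3*(5 + 6) = -3*11 = -33)
B(W, d) = -32*d (B(W, d) = -33*d + d = -32*d)
-(-10170)*(19 - 9) + B(38, 10) = -(-10170)*(19 - 9) - 32*10 = -(-10170)*10 - 320 = -565*(-180) - 320 = 101700 - 320 = 101380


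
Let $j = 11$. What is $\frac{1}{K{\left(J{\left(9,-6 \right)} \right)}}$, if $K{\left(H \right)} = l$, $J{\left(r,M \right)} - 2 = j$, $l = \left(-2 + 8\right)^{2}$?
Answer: $\frac{1}{36} \approx 0.027778$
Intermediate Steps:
$l = 36$ ($l = 6^{2} = 36$)
$J{\left(r,M \right)} = 13$ ($J{\left(r,M \right)} = 2 + 11 = 13$)
$K{\left(H \right)} = 36$
$\frac{1}{K{\left(J{\left(9,-6 \right)} \right)}} = \frac{1}{36}$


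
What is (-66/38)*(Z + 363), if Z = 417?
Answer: -25740/19 ≈ -1354.7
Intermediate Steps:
(-66/38)*(Z + 363) = (-66/38)*(417 + 363) = -66*1/38*780 = -33/19*780 = -25740/19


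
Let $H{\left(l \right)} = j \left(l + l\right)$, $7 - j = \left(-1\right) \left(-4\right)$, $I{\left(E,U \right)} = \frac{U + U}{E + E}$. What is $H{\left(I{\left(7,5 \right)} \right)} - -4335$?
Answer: $\frac{30375}{7} \approx 4339.3$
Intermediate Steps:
$I{\left(E,U \right)} = \frac{U}{E}$ ($I{\left(E,U \right)} = \frac{2 U}{2 E} = 2 U \frac{1}{2 E} = \frac{U}{E}$)
$j = 3$ ($j = 7 - \left(-1\right) \left(-4\right) = 7 - 4 = 3$)
$H{\left(l \right)} = 6 l$ ($H{\left(l \right)} = 3 \left(l + l\right) = 3 \cdot 2 l = 6 l$)
$H{\left(I{\left(7,5 \right)} \right)} - -4335 = 6 \cdot \frac{5}{7} - -4335 = 6 \cdot 5 \cdot \frac{1}{7} + 4335 = 6 \cdot \frac{5}{7} + 4335 = \frac{30}{7} + 4335 = \frac{30375}{7}$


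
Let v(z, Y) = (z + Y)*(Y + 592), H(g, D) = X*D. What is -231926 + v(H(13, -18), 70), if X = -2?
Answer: -161754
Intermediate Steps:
H(g, D) = -2*D
v(z, Y) = (592 + Y)*(Y + z) (v(z, Y) = (Y + z)*(592 + Y) = (592 + Y)*(Y + z))
-231926 + v(H(13, -18), 70) = -231926 + (70² + 592*70 + 592*(-2*(-18)) + 70*(-2*(-18))) = -231926 + (4900 + 41440 + 592*36 + 70*36) = -231926 + (4900 + 41440 + 21312 + 2520) = -231926 + 70172 = -161754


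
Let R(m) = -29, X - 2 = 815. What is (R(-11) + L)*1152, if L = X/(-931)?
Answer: -1686528/49 ≈ -34419.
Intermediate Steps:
X = 817 (X = 2 + 815 = 817)
L = -43/49 (L = 817/(-931) = 817*(-1/931) = -43/49 ≈ -0.87755)
(R(-11) + L)*1152 = (-29 - 43/49)*1152 = -1464/49*1152 = -1686528/49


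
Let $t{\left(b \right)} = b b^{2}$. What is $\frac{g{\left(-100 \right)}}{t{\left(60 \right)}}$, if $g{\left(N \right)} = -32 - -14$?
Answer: $- \frac{1}{12000} \approx -8.3333 \cdot 10^{-5}$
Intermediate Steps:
$t{\left(b \right)} = b^{3}$
$g{\left(N \right)} = -18$ ($g{\left(N \right)} = -32 + 14 = -18$)
$\frac{g{\left(-100 \right)}}{t{\left(60 \right)}} = - \frac{18}{60^{3}} = - \frac{18}{216000} = \left(-18\right) \frac{1}{216000} = - \frac{1}{12000}$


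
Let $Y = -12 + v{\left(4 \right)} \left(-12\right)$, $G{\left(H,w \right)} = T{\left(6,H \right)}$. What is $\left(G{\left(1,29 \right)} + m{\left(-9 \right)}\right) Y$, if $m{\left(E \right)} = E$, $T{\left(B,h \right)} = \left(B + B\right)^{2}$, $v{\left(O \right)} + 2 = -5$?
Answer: $9720$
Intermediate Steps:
$v{\left(O \right)} = -7$ ($v{\left(O \right)} = -2 - 5 = -7$)
$T{\left(B,h \right)} = 4 B^{2}$ ($T{\left(B,h \right)} = \left(2 B\right)^{2} = 4 B^{2}$)
$G{\left(H,w \right)} = 144$ ($G{\left(H,w \right)} = 4 \cdot 6^{2} = 4 \cdot 36 = 144$)
$Y = 72$ ($Y = -12 - -84 = -12 + 84 = 72$)
$\left(G{\left(1,29 \right)} + m{\left(-9 \right)}\right) Y = \left(144 - 9\right) 72 = 135 \cdot 72 = 9720$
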